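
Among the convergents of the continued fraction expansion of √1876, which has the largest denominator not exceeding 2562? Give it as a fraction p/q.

42923/991

√1876 = [43; 3, 5, 12, 5, 3, 86, …] (period length 6).
Convergents:
  p_0/q_0 = 43/1
  p_1/q_1 = 130/3
  p_2/q_2 = 693/16
  p_3/q_3 = 8446/195
  p_4/q_4 = 42923/991
  p_5/q_5 = 137215/3168
q_4 = 991 ≤ 2562 < 3168 = q_5, so the answer is 42923/991.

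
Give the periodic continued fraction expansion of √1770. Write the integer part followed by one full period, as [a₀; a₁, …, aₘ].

a₀ = ⌊√1770⌋ = 42.
With m₀=0, d₀=1 and mₖ₊₁ = dₖaₖ − mₖ, dₖ₊₁ = (n − mₖ₊₁²)/dₖ, aₖ₊₁ = ⌊(a₀+mₖ₊₁)/dₖ₊₁⌋:
  k=1: m=42, d=6, a=14
  k=2: m=42, d=1, a=84
d=1 and a=2a₀=84 at k=2, so the next step gives (m, d) = (42, 6) again — its k=1 value — and the period has length 2.

[42; 14, 84]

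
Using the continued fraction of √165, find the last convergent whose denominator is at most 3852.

√165 = [12; 1, 5, 2, 5, 1, 24, …] (period length 6).
Convergents:
  p_0/q_0 = 12/1
  p_1/q_1 = 13/1
  p_2/q_2 = 77/6
  p_3/q_3 = 167/13
  p_4/q_4 = 912/71
  p_5/q_5 = 1079/84
  p_6/q_6 = 26808/2087
  p_7/q_7 = 27887/2171
  p_8/q_8 = 166243/12942
q_7 = 2171 ≤ 3852 < 12942 = q_8, so the answer is 27887/2171.

27887/2171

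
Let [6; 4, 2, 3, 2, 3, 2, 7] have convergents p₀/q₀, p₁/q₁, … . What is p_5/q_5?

Using pₖ = aₖpₖ₋₁ + pₖ₋₂, qₖ = aₖqₖ₋₁ + qₖ₋₂ (with p₋₁=1, p₋₂=0, q₋₁=0, q₋₂=1):
  k=0: a=6, p=6, q=1
  k=1: a=4, p=25, q=4
  k=2: a=2, p=56, q=9
  k=3: a=3, p=193, q=31
  k=4: a=2, p=442, q=71
  k=5: a=3, p=1519, q=244

1519/244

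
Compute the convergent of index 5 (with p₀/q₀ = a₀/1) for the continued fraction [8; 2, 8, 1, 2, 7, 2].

Using pₖ = aₖpₖ₋₁ + pₖ₋₂, qₖ = aₖqₖ₋₁ + qₖ₋₂ (with p₋₁=1, p₋₂=0, q₋₁=0, q₋₂=1):
  k=0: a=8, p=8, q=1
  k=1: a=2, p=17, q=2
  k=2: a=8, p=144, q=17
  k=3: a=1, p=161, q=19
  k=4: a=2, p=466, q=55
  k=5: a=7, p=3423, q=404

3423/404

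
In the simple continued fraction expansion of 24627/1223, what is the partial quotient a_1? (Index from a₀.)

7

24627 = 20·1223 + 167   →  a_0 = 20
1223 = 7·167 + 54   →  a_1 = 7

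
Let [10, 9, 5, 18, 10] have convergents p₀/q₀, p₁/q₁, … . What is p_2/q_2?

465/46

Using pₖ = aₖpₖ₋₁ + pₖ₋₂, qₖ = aₖqₖ₋₁ + qₖ₋₂ (with p₋₁=1, p₋₂=0, q₋₁=0, q₋₂=1):
  k=0: a=10, p=10, q=1
  k=1: a=9, p=91, q=9
  k=2: a=5, p=465, q=46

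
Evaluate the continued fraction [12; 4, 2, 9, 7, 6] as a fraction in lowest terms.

Using pₖ = aₖpₖ₋₁ + pₖ₋₂ and qₖ = aₖqₖ₋₁ + qₖ₋₂:
  k=0: a=12, p=12, q=1
  k=1: a=4, p=49, q=4
  k=2: a=2, p=110, q=9
  k=3: a=9, p=1039, q=85
  k=4: a=7, p=7383, q=604
  k=5: a=6, p=45337, q=3709

45337/3709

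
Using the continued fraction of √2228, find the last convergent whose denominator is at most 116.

√2228 = [47; 4, 1, 22, 1, 4, 94, …] (period length 6).
Convergents:
  p_0/q_0 = 47/1
  p_1/q_1 = 189/4
  p_2/q_2 = 236/5
  p_3/q_3 = 5381/114
  p_4/q_4 = 5617/119
q_3 = 114 ≤ 116 < 119 = q_4, so the answer is 5381/114.

5381/114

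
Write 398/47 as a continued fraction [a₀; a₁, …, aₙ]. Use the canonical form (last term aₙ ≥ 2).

[8; 2, 7, 3]

398 = 8×47 + 22
47 = 2×22 + 3
22 = 7×3 + 1
3 = 3×1 + 0  (stop)
So 398/47 = [8; 2, 7, 3].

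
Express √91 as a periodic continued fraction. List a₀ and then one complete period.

a₀ = ⌊√91⌋ = 9.
With m₀=0, d₀=1 and mₖ₊₁ = dₖaₖ − mₖ, dₖ₊₁ = (n − mₖ₊₁²)/dₖ, aₖ₊₁ = ⌊(a₀+mₖ₊₁)/dₖ₊₁⌋:
  k=1: m=9, d=10, a=1
  k=2: m=1, d=9, a=1
  k=3: m=8, d=3, a=5
  k=4: m=7, d=14, a=1
  k=5: m=7, d=3, a=5
  k=6: m=8, d=9, a=1
  k=7: m=1, d=10, a=1
  k=8: m=9, d=1, a=18
d=1 and a=2a₀=18 at k=8, so the next step gives (m, d) = (9, 10) again — its k=1 value — and the period has length 8.

[9; 1, 1, 5, 1, 5, 1, 1, 18]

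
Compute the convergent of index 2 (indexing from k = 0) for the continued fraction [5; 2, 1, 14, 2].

16/3

Using pₖ = aₖpₖ₋₁ + pₖ₋₂, qₖ = aₖqₖ₋₁ + qₖ₋₂ (with p₋₁=1, p₋₂=0, q₋₁=0, q₋₂=1):
  k=0: a=5, p=5, q=1
  k=1: a=2, p=11, q=2
  k=2: a=1, p=16, q=3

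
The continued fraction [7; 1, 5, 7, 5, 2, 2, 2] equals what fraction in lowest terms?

22469/2867

Using pₖ = aₖpₖ₋₁ + pₖ₋₂ and qₖ = aₖqₖ₋₁ + qₖ₋₂:
  k=0: a=7, p=7, q=1
  k=1: a=1, p=8, q=1
  k=2: a=5, p=47, q=6
  k=3: a=7, p=337, q=43
  k=4: a=5, p=1732, q=221
  k=5: a=2, p=3801, q=485
  k=6: a=2, p=9334, q=1191
  k=7: a=2, p=22469, q=2867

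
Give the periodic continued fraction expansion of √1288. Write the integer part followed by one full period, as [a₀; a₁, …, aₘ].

a₀ = ⌊√1288⌋ = 35.
With m₀=0, d₀=1 and mₖ₊₁ = dₖaₖ − mₖ, dₖ₊₁ = (n − mₖ₊₁²)/dₖ, aₖ₊₁ = ⌊(a₀+mₖ₊₁)/dₖ₊₁⌋:
  k=1: m=35, d=63, a=1
  k=2: m=28, d=8, a=7
  k=3: m=28, d=63, a=1
  k=4: m=35, d=1, a=70
d=1 and a=2a₀=70 at k=4, so the next step gives (m, d) = (35, 63) again — its k=1 value — and the period has length 4.

[35; 1, 7, 1, 70]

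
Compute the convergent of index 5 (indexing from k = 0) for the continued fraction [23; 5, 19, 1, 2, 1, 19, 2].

9256/399

Using pₖ = aₖpₖ₋₁ + pₖ₋₂, qₖ = aₖqₖ₋₁ + qₖ₋₂ (with p₋₁=1, p₋₂=0, q₋₁=0, q₋₂=1):
  k=0: a=23, p=23, q=1
  k=1: a=5, p=116, q=5
  k=2: a=19, p=2227, q=96
  k=3: a=1, p=2343, q=101
  k=4: a=2, p=6913, q=298
  k=5: a=1, p=9256, q=399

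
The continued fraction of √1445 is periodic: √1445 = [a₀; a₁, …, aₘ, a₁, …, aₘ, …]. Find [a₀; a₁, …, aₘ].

a₀ = ⌊√1445⌋ = 38.

[38; 76]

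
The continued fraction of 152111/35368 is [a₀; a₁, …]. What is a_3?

152111 = 4·35368 + 10639   →  a_0 = 4
35368 = 3·10639 + 3451   →  a_1 = 3
10639 = 3·3451 + 286   →  a_2 = 3
3451 = 12·286 + 19   →  a_3 = 12

12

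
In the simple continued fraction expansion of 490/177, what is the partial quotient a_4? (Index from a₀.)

6

490 = 2·177 + 136   →  a_0 = 2
177 = 1·136 + 41   →  a_1 = 1
136 = 3·41 + 13   →  a_2 = 3
41 = 3·13 + 2   →  a_3 = 3
13 = 6·2 + 1   →  a_4 = 6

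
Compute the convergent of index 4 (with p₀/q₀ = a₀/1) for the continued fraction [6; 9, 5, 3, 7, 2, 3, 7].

Using pₖ = aₖpₖ₋₁ + pₖ₋₂, qₖ = aₖqₖ₋₁ + qₖ₋₂ (with p₋₁=1, p₋₂=0, q₋₁=0, q₋₂=1):
  k=0: a=6, p=6, q=1
  k=1: a=9, p=55, q=9
  k=2: a=5, p=281, q=46
  k=3: a=3, p=898, q=147
  k=4: a=7, p=6567, q=1075

6567/1075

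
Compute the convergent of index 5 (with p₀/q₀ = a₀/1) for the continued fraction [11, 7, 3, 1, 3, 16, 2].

19747/1773

Using pₖ = aₖpₖ₋₁ + pₖ₋₂, qₖ = aₖqₖ₋₁ + qₖ₋₂ (with p₋₁=1, p₋₂=0, q₋₁=0, q₋₂=1):
  k=0: a=11, p=11, q=1
  k=1: a=7, p=78, q=7
  k=2: a=3, p=245, q=22
  k=3: a=1, p=323, q=29
  k=4: a=3, p=1214, q=109
  k=5: a=16, p=19747, q=1773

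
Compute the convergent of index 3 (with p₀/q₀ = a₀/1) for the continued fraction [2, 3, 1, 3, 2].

34/15

Using pₖ = aₖpₖ₋₁ + pₖ₋₂, qₖ = aₖqₖ₋₁ + qₖ₋₂ (with p₋₁=1, p₋₂=0, q₋₁=0, q₋₂=1):
  k=0: a=2, p=2, q=1
  k=1: a=3, p=7, q=3
  k=2: a=1, p=9, q=4
  k=3: a=3, p=34, q=15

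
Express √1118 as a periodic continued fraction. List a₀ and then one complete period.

a₀ = ⌊√1118⌋ = 33.
With m₀=0, d₀=1 and mₖ₊₁ = dₖaₖ − mₖ, dₖ₊₁ = (n − mₖ₊₁²)/dₖ, aₖ₊₁ = ⌊(a₀+mₖ₊₁)/dₖ₊₁⌋:
  k=1: m=33, d=29, a=2
  k=2: m=25, d=17, a=3
  k=3: m=26, d=26, a=2
  k=4: m=26, d=17, a=3
  k=5: m=25, d=29, a=2
  k=6: m=33, d=1, a=66
d=1 and a=2a₀=66 at k=6, so the next step gives (m, d) = (33, 29) again — its k=1 value — and the period has length 6.

[33; 2, 3, 2, 3, 2, 66]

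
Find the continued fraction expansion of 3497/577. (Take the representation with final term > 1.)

3497 = 6×577 + 35
577 = 16×35 + 17
35 = 2×17 + 1
17 = 17×1 + 0  (stop)
So 3497/577 = [6; 16, 2, 17].

[6; 16, 2, 17]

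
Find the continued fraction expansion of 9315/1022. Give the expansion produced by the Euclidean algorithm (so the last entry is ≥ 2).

[9; 8, 1, 2, 1, 3, 2, 3]

9315 = 9×1022 + 117
1022 = 8×117 + 86
117 = 1×86 + 31
86 = 2×31 + 24
31 = 1×24 + 7
24 = 3×7 + 3
7 = 2×3 + 1
3 = 3×1 + 0  (stop)
So 9315/1022 = [9; 8, 1, 2, 1, 3, 2, 3].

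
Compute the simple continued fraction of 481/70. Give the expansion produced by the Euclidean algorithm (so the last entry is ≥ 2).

[6; 1, 6, 1, 3, 2]

481 = 6*70 + 61
70 = 1*61 + 9
61 = 6*9 + 7
9 = 1*7 + 2
7 = 3*2 + 1
2 = 2*1 + 0  (stop)
So 481/70 = [6; 1, 6, 1, 3, 2].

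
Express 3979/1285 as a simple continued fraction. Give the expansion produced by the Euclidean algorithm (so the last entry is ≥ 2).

3979 = 3*1285 + 124
1285 = 10*124 + 45
124 = 2*45 + 34
45 = 1*34 + 11
34 = 3*11 + 1
11 = 11*1 + 0  (stop)
So 3979/1285 = [3; 10, 2, 1, 3, 11].

[3; 10, 2, 1, 3, 11]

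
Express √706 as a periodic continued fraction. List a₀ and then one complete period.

[26; 1, 1, 3, 26, 3, 1, 1, 52]

a₀ = ⌊√706⌋ = 26.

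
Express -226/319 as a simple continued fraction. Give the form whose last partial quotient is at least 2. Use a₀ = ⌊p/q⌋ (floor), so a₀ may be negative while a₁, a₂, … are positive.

-226 = -1*319 + 93
319 = 3*93 + 40
93 = 2*40 + 13
40 = 3*13 + 1
13 = 13*1 + 0  (stop)
So -226/319 = [-1; 3, 2, 3, 13].

[-1; 3, 2, 3, 13]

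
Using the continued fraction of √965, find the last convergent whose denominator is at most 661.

14942/481

√965 = [31; 15, 1, 1, 15, 62, …] (period length 5).
Convergents:
  p_0/q_0 = 31/1
  p_1/q_1 = 466/15
  p_2/q_2 = 497/16
  p_3/q_3 = 963/31
  p_4/q_4 = 14942/481
  p_5/q_5 = 927367/29853
q_4 = 481 ≤ 661 < 29853 = q_5, so the answer is 14942/481.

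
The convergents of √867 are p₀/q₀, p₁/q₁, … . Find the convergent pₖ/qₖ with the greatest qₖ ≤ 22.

265/9

√867 = [29; 2, 4, 29, 4, 2, 58, …] (period length 6).
Convergents:
  p_0/q_0 = 29/1
  p_1/q_1 = 59/2
  p_2/q_2 = 265/9
  p_3/q_3 = 7744/263
q_2 = 9 ≤ 22 < 263 = q_3, so the answer is 265/9.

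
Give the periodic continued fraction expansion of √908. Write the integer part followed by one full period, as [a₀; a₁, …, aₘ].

[30; 7, 1, 1, 14, 1, 1, 7, 60]

a₀ = ⌊√908⌋ = 30.
With m₀=0, d₀=1 and mₖ₊₁ = dₖaₖ − mₖ, dₖ₊₁ = (n − mₖ₊₁²)/dₖ, aₖ₊₁ = ⌊(a₀+mₖ₊₁)/dₖ₊₁⌋:
  k=1: m=30, d=8, a=7
  k=2: m=26, d=29, a=1
  k=3: m=3, d=31, a=1
  k=4: m=28, d=4, a=14
  k=5: m=28, d=31, a=1
  k=6: m=3, d=29, a=1
  k=7: m=26, d=8, a=7
  k=8: m=30, d=1, a=60
d=1 and a=2a₀=60 at k=8, so the next step gives (m, d) = (30, 8) again — its k=1 value — and the period has length 8.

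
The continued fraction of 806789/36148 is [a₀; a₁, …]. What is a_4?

806789 = 22·36148 + 11533   →  a_0 = 22
36148 = 3·11533 + 1549   →  a_1 = 3
11533 = 7·1549 + 690   →  a_2 = 7
1549 = 2·690 + 169   →  a_3 = 2
690 = 4·169 + 14   →  a_4 = 4

4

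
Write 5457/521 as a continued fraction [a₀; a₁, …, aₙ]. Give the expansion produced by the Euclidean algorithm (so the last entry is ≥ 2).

5457 = 10·521 + 247
521 = 2·247 + 27
247 = 9·27 + 4
27 = 6·4 + 3
4 = 1·3 + 1
3 = 3·1 + 0  (stop)
So 5457/521 = [10; 2, 9, 6, 1, 3].

[10; 2, 9, 6, 1, 3]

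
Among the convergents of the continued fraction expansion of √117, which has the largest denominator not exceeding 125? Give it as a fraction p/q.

649/60

√117 = [10; 1, 4, 2, 4, 1, 20, …] (period length 6).
Convergents:
  p_0/q_0 = 10/1
  p_1/q_1 = 11/1
  p_2/q_2 = 54/5
  p_3/q_3 = 119/11
  p_4/q_4 = 530/49
  p_5/q_5 = 649/60
  p_6/q_6 = 13510/1249
q_5 = 60 ≤ 125 < 1249 = q_6, so the answer is 649/60.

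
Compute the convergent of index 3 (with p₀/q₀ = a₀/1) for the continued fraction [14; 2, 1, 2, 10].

Using pₖ = aₖpₖ₋₁ + pₖ₋₂, qₖ = aₖqₖ₋₁ + qₖ₋₂ (with p₋₁=1, p₋₂=0, q₋₁=0, q₋₂=1):
  k=0: a=14, p=14, q=1
  k=1: a=2, p=29, q=2
  k=2: a=1, p=43, q=3
  k=3: a=2, p=115, q=8

115/8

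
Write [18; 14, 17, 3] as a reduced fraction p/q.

13210/731

Fold from the inside: start with 3/1.
  17 + 1/3 = 52/3
  14 + 3/52 = 731/52
  18 + 52/731 = 13210/731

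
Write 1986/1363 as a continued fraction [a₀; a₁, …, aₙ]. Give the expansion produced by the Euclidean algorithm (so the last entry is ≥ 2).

1986 = 1·1363 + 623
1363 = 2·623 + 117
623 = 5·117 + 38
117 = 3·38 + 3
38 = 12·3 + 2
3 = 1·2 + 1
2 = 2·1 + 0  (stop)
So 1986/1363 = [1; 2, 5, 3, 12, 1, 2].

[1; 2, 5, 3, 12, 1, 2]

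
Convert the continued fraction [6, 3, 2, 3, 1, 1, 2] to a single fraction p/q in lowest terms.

887/141

Using pₖ = aₖpₖ₋₁ + pₖ₋₂ and qₖ = aₖqₖ₋₁ + qₖ₋₂:
  k=0: a=6, p=6, q=1
  k=1: a=3, p=19, q=3
  k=2: a=2, p=44, q=7
  k=3: a=3, p=151, q=24
  k=4: a=1, p=195, q=31
  k=5: a=1, p=346, q=55
  k=6: a=2, p=887, q=141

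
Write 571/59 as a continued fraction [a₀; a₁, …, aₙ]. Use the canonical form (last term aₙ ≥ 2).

571 = 9·59 + 40
59 = 1·40 + 19
40 = 2·19 + 2
19 = 9·2 + 1
2 = 2·1 + 0  (stop)
So 571/59 = [9; 1, 2, 9, 2].

[9; 1, 2, 9, 2]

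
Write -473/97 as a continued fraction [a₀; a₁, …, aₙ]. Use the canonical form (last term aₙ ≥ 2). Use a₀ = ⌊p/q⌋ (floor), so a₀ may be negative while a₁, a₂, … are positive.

-473 = -5×97 + 12
97 = 8×12 + 1
12 = 12×1 + 0  (stop)
So -473/97 = [-5; 8, 12].

[-5; 8, 12]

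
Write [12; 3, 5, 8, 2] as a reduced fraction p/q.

Fold from the inside: start with 2/1.
  8 + 1/2 = 17/2
  5 + 2/17 = 87/17
  3 + 17/87 = 278/87
  12 + 87/278 = 3423/278

3423/278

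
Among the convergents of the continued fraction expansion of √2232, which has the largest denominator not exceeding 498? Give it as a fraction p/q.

7937/168

√2232 = [47; 4, 10, 4, 94, …] (period length 4).
Convergents:
  p_0/q_0 = 47/1
  p_1/q_1 = 189/4
  p_2/q_2 = 1937/41
  p_3/q_3 = 7937/168
  p_4/q_4 = 748015/15833
q_3 = 168 ≤ 498 < 15833 = q_4, so the answer is 7937/168.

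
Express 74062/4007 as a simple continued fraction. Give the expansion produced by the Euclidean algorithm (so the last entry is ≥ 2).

[18; 2, 14, 2, 1, 14, 3]

74062 = 18×4007 + 1936
4007 = 2×1936 + 135
1936 = 14×135 + 46
135 = 2×46 + 43
46 = 1×43 + 3
43 = 14×3 + 1
3 = 3×1 + 0  (stop)
So 74062/4007 = [18; 2, 14, 2, 1, 14, 3].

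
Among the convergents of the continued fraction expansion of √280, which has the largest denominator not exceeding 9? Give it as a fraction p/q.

67/4

√280 = [16; 1, 2, 1, 2, 1, 32, …] (period length 6).
Convergents:
  p_0/q_0 = 16/1
  p_1/q_1 = 17/1
  p_2/q_2 = 50/3
  p_3/q_3 = 67/4
  p_4/q_4 = 184/11
q_3 = 4 ≤ 9 < 11 = q_4, so the answer is 67/4.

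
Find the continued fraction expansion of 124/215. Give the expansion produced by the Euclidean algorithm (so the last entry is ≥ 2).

124 = 0*215 + 124
215 = 1*124 + 91
124 = 1*91 + 33
91 = 2*33 + 25
33 = 1*25 + 8
25 = 3*8 + 1
8 = 8*1 + 0  (stop)
So 124/215 = [0; 1, 1, 2, 1, 3, 8].

[0; 1, 1, 2, 1, 3, 8]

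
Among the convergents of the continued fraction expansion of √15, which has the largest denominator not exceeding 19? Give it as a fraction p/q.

31/8

√15 = [3; 1, 6, …] (period length 2).
Convergents:
  p_0/q_0 = 3/1
  p_1/q_1 = 4/1
  p_2/q_2 = 27/7
  p_3/q_3 = 31/8
  p_4/q_4 = 213/55
q_3 = 8 ≤ 19 < 55 = q_4, so the answer is 31/8.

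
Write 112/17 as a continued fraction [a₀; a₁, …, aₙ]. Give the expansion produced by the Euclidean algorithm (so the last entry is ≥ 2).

112 = 6*17 + 10
17 = 1*10 + 7
10 = 1*7 + 3
7 = 2*3 + 1
3 = 3*1 + 0  (stop)
So 112/17 = [6; 1, 1, 2, 3].

[6; 1, 1, 2, 3]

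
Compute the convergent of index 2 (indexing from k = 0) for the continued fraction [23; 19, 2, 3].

Using pₖ = aₖpₖ₋₁ + pₖ₋₂, qₖ = aₖqₖ₋₁ + qₖ₋₂ (with p₋₁=1, p₋₂=0, q₋₁=0, q₋₂=1):
  k=0: a=23, p=23, q=1
  k=1: a=19, p=438, q=19
  k=2: a=2, p=899, q=39

899/39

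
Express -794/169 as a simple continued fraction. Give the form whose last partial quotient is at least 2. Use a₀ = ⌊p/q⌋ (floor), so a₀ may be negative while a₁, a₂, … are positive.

-794 = -5·169 + 51
169 = 3·51 + 16
51 = 3·16 + 3
16 = 5·3 + 1
3 = 3·1 + 0  (stop)
So -794/169 = [-5; 3, 3, 5, 3].

[-5; 3, 3, 5, 3]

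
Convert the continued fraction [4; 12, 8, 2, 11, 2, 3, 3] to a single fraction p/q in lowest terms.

Fold from the inside: start with 3/1.
  3 + 1/3 = 10/3
  2 + 3/10 = 23/10
  11 + 10/23 = 263/23
  2 + 23/263 = 549/263
  8 + 263/549 = 4655/549
  12 + 549/4655 = 56409/4655
  4 + 4655/56409 = 230291/56409

230291/56409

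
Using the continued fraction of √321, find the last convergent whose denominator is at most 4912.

84727/4729

√321 = [17; 1, 10, 1, 34, …] (period length 4).
Convergents:
  p_0/q_0 = 17/1
  p_1/q_1 = 18/1
  p_2/q_2 = 197/11
  p_3/q_3 = 215/12
  p_4/q_4 = 7507/419
  p_5/q_5 = 7722/431
  p_6/q_6 = 84727/4729
  p_7/q_7 = 92449/5160
q_6 = 4729 ≤ 4912 < 5160 = q_7, so the answer is 84727/4729.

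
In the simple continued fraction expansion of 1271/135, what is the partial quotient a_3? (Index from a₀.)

2

1271 = 9·135 + 56   →  a_0 = 9
135 = 2·56 + 23   →  a_1 = 2
56 = 2·23 + 10   →  a_2 = 2
23 = 2·10 + 3   →  a_3 = 2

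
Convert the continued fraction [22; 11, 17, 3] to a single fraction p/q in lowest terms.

Using pₖ = aₖpₖ₋₁ + pₖ₋₂ and qₖ = aₖqₖ₋₁ + qₖ₋₂:
  k=0: a=22, p=22, q=1
  k=1: a=11, p=243, q=11
  k=2: a=17, p=4153, q=188
  k=3: a=3, p=12702, q=575

12702/575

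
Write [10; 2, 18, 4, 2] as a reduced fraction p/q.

Fold from the inside: start with 2/1.
  4 + 1/2 = 9/2
  18 + 2/9 = 164/9
  2 + 9/164 = 337/164
  10 + 164/337 = 3534/337

3534/337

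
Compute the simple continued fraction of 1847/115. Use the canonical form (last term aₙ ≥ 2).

[16; 16, 2, 3]

1847 = 16*115 + 7
115 = 16*7 + 3
7 = 2*3 + 1
3 = 3*1 + 0  (stop)
So 1847/115 = [16; 16, 2, 3].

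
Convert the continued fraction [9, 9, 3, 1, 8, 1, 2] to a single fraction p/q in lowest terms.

9527/1046

Using pₖ = aₖpₖ₋₁ + pₖ₋₂ and qₖ = aₖqₖ₋₁ + qₖ₋₂:
  k=0: a=9, p=9, q=1
  k=1: a=9, p=82, q=9
  k=2: a=3, p=255, q=28
  k=3: a=1, p=337, q=37
  k=4: a=8, p=2951, q=324
  k=5: a=1, p=3288, q=361
  k=6: a=2, p=9527, q=1046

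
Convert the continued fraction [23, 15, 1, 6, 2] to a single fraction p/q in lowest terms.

Fold from the inside: start with 2/1.
  6 + 1/2 = 13/2
  1 + 2/13 = 15/13
  15 + 13/15 = 238/15
  23 + 15/238 = 5489/238

5489/238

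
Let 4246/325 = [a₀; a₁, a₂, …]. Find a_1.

15

4246 = 13·325 + 21   →  a_0 = 13
325 = 15·21 + 10   →  a_1 = 15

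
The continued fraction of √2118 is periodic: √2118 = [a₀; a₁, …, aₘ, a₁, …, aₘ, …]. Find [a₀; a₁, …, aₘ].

[46; 46, 92]

a₀ = ⌊√2118⌋ = 46.
With m₀=0, d₀=1 and mₖ₊₁ = dₖaₖ − mₖ, dₖ₊₁ = (n − mₖ₊₁²)/dₖ, aₖ₊₁ = ⌊(a₀+mₖ₊₁)/dₖ₊₁⌋:
  k=1: m=46, d=2, a=46
  k=2: m=46, d=1, a=92
d=1 and a=2a₀=92 at k=2, so the next step gives (m, d) = (46, 2) again — its k=1 value — and the period has length 2.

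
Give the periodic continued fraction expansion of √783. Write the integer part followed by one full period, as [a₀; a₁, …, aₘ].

a₀ = ⌊√783⌋ = 27.
With m₀=0, d₀=1 and mₖ₊₁ = dₖaₖ − mₖ, dₖ₊₁ = (n − mₖ₊₁²)/dₖ, aₖ₊₁ = ⌊(a₀+mₖ₊₁)/dₖ₊₁⌋:
  k=1: m=27, d=54, a=1
  k=2: m=27, d=1, a=54
d=1 and a=2a₀=54 at k=2, so the next step gives (m, d) = (27, 54) again — its k=1 value — and the period has length 2.

[27; 1, 54]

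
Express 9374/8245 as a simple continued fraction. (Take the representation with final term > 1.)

[1; 7, 3, 3, 3, 8, 4]

9374 = 1×8245 + 1129
8245 = 7×1129 + 342
1129 = 3×342 + 103
342 = 3×103 + 33
103 = 3×33 + 4
33 = 8×4 + 1
4 = 4×1 + 0  (stop)
So 9374/8245 = [1; 7, 3, 3, 3, 8, 4].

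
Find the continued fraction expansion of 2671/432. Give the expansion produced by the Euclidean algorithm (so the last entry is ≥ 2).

2671 = 6*432 + 79
432 = 5*79 + 37
79 = 2*37 + 5
37 = 7*5 + 2
5 = 2*2 + 1
2 = 2*1 + 0  (stop)
So 2671/432 = [6; 5, 2, 7, 2, 2].

[6; 5, 2, 7, 2, 2]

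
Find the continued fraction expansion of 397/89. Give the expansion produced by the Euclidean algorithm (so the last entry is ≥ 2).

[4; 2, 5, 1, 6]

397 = 4·89 + 41
89 = 2·41 + 7
41 = 5·7 + 6
7 = 1·6 + 1
6 = 6·1 + 0  (stop)
So 397/89 = [4; 2, 5, 1, 6].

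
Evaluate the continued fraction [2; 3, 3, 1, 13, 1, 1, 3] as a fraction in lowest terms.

Using pₖ = aₖpₖ₋₁ + pₖ₋₂ and qₖ = aₖqₖ₋₁ + qₖ₋₂:
  k=0: a=2, p=2, q=1
  k=1: a=3, p=7, q=3
  k=2: a=3, p=23, q=10
  k=3: a=1, p=30, q=13
  k=4: a=13, p=413, q=179
  k=5: a=1, p=443, q=192
  k=6: a=1, p=856, q=371
  k=7: a=3, p=3011, q=1305

3011/1305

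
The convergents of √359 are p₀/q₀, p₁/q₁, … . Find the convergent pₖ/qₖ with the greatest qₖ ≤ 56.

360/19

√359 = [18; 1, 17, 1, 36, …] (period length 4).
Convergents:
  p_0/q_0 = 18/1
  p_1/q_1 = 19/1
  p_2/q_2 = 341/18
  p_3/q_3 = 360/19
  p_4/q_4 = 13301/702
q_3 = 19 ≤ 56 < 702 = q_4, so the answer is 360/19.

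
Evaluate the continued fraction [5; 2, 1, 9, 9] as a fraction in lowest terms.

1411/264

Fold from the inside: start with 9/1.
  9 + 1/9 = 82/9
  1 + 9/82 = 91/82
  2 + 82/91 = 264/91
  5 + 91/264 = 1411/264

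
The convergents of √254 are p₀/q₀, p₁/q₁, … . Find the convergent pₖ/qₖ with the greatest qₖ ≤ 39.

√254 = [15; 1, 14, 1, 30, …] (period length 4).
Convergents:
  p_0/q_0 = 15/1
  p_1/q_1 = 16/1
  p_2/q_2 = 239/15
  p_3/q_3 = 255/16
  p_4/q_4 = 7889/495
q_3 = 16 ≤ 39 < 495 = q_4, so the answer is 255/16.

255/16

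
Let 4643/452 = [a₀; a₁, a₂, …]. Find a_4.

13

4643 = 10·452 + 123   →  a_0 = 10
452 = 3·123 + 83   →  a_1 = 3
123 = 1·83 + 40   →  a_2 = 1
83 = 2·40 + 3   →  a_3 = 2
40 = 13·3 + 1   →  a_4 = 13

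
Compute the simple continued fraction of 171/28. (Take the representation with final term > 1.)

[6; 9, 3]

171 = 6*28 + 3
28 = 9*3 + 1
3 = 3*1 + 0  (stop)
So 171/28 = [6; 9, 3].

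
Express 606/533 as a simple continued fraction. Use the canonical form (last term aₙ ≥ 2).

[1; 7, 3, 3, 7]

606 = 1×533 + 73
533 = 7×73 + 22
73 = 3×22 + 7
22 = 3×7 + 1
7 = 7×1 + 0  (stop)
So 606/533 = [1; 7, 3, 3, 7].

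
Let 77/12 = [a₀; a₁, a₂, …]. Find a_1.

77 = 6·12 + 5   →  a_0 = 6
12 = 2·5 + 2   →  a_1 = 2

2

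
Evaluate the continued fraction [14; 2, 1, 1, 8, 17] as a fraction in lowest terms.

10595/736

Using pₖ = aₖpₖ₋₁ + pₖ₋₂ and qₖ = aₖqₖ₋₁ + qₖ₋₂:
  k=0: a=14, p=14, q=1
  k=1: a=2, p=29, q=2
  k=2: a=1, p=43, q=3
  k=3: a=1, p=72, q=5
  k=4: a=8, p=619, q=43
  k=5: a=17, p=10595, q=736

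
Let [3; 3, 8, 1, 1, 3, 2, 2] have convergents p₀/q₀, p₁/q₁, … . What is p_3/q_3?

Using pₖ = aₖpₖ₋₁ + pₖ₋₂, qₖ = aₖqₖ₋₁ + qₖ₋₂ (with p₋₁=1, p₋₂=0, q₋₁=0, q₋₂=1):
  k=0: a=3, p=3, q=1
  k=1: a=3, p=10, q=3
  k=2: a=8, p=83, q=25
  k=3: a=1, p=93, q=28

93/28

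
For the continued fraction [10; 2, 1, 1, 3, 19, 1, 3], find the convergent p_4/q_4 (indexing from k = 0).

Using pₖ = aₖpₖ₋₁ + pₖ₋₂, qₖ = aₖqₖ₋₁ + qₖ₋₂ (with p₋₁=1, p₋₂=0, q₋₁=0, q₋₂=1):
  k=0: a=10, p=10, q=1
  k=1: a=2, p=21, q=2
  k=2: a=1, p=31, q=3
  k=3: a=1, p=52, q=5
  k=4: a=3, p=187, q=18

187/18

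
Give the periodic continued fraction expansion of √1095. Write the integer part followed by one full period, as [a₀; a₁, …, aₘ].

a₀ = ⌊√1095⌋ = 33.
With m₀=0, d₀=1 and mₖ₊₁ = dₖaₖ − mₖ, dₖ₊₁ = (n − mₖ₊₁²)/dₖ, aₖ₊₁ = ⌊(a₀+mₖ₊₁)/dₖ₊₁⌋:
  k=1: m=33, d=6, a=11
  k=2: m=33, d=1, a=66
d=1 and a=2a₀=66 at k=2, so the next step gives (m, d) = (33, 6) again — its k=1 value — and the period has length 2.

[33; 11, 66]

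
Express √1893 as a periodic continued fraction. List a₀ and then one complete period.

a₀ = ⌊√1893⌋ = 43.
With m₀=0, d₀=1 and mₖ₊₁ = dₖaₖ − mₖ, dₖ₊₁ = (n − mₖ₊₁²)/dₖ, aₖ₊₁ = ⌊(a₀+mₖ₊₁)/dₖ₊₁⌋:
  k=1: m=43, d=44, a=1
  k=2: m=1, d=43, a=1
  k=3: m=42, d=3, a=28
  k=4: m=42, d=43, a=1
  k=5: m=1, d=44, a=1
  k=6: m=43, d=1, a=86
d=1 and a=2a₀=86 at k=6, so the next step gives (m, d) = (43, 44) again — its k=1 value — and the period has length 6.

[43; 1, 1, 28, 1, 1, 86]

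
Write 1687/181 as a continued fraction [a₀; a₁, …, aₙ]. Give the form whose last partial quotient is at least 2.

1687 = 9*181 + 58
181 = 3*58 + 7
58 = 8*7 + 2
7 = 3*2 + 1
2 = 2*1 + 0  (stop)
So 1687/181 = [9; 3, 8, 3, 2].

[9; 3, 8, 3, 2]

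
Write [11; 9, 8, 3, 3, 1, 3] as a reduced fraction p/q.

Using pₖ = aₖpₖ₋₁ + pₖ₋₂ and qₖ = aₖqₖ₋₁ + qₖ₋₂:
  k=0: a=11, p=11, q=1
  k=1: a=9, p=100, q=9
  k=2: a=8, p=811, q=73
  k=3: a=3, p=2533, q=228
  k=4: a=3, p=8410, q=757
  k=5: a=1, p=10943, q=985
  k=6: a=3, p=41239, q=3712

41239/3712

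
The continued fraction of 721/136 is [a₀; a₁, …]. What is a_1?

721 = 5·136 + 41   →  a_0 = 5
136 = 3·41 + 13   →  a_1 = 3

3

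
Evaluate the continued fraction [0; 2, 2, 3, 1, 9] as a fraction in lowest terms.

Using pₖ = aₖpₖ₋₁ + pₖ₋₂ and qₖ = aₖqₖ₋₁ + qₖ₋₂:
  k=0: a=0, p=0, q=1
  k=1: a=2, p=1, q=2
  k=2: a=2, p=2, q=5
  k=3: a=3, p=7, q=17
  k=4: a=1, p=9, q=22
  k=5: a=9, p=88, q=215

88/215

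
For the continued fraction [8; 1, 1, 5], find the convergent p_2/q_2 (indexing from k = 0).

Using pₖ = aₖpₖ₋₁ + pₖ₋₂, qₖ = aₖqₖ₋₁ + qₖ₋₂ (with p₋₁=1, p₋₂=0, q₋₁=0, q₋₂=1):
  k=0: a=8, p=8, q=1
  k=1: a=1, p=9, q=1
  k=2: a=1, p=17, q=2

17/2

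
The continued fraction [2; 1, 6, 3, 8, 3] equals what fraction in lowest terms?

Fold from the inside: start with 3/1.
  8 + 1/3 = 25/3
  3 + 3/25 = 78/25
  6 + 25/78 = 493/78
  1 + 78/493 = 571/493
  2 + 493/571 = 1635/571

1635/571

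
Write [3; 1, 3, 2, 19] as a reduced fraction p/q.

661/175

Fold from the inside: start with 19/1.
  2 + 1/19 = 39/19
  3 + 19/39 = 136/39
  1 + 39/136 = 175/136
  3 + 136/175 = 661/175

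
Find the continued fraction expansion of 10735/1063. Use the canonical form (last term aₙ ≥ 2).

10735 = 10·1063 + 105
1063 = 10·105 + 13
105 = 8·13 + 1
13 = 13·1 + 0  (stop)
So 10735/1063 = [10; 10, 8, 13].

[10; 10, 8, 13]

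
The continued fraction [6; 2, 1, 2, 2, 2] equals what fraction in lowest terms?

293/46

Fold from the inside: start with 2/1.
  2 + 1/2 = 5/2
  2 + 2/5 = 12/5
  1 + 5/12 = 17/12
  2 + 12/17 = 46/17
  6 + 17/46 = 293/46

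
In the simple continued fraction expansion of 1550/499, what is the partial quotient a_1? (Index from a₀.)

9

1550 = 3·499 + 53   →  a_0 = 3
499 = 9·53 + 22   →  a_1 = 9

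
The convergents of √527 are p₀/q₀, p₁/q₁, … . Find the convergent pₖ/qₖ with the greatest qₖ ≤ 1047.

√527 = [22; 1, 21, 1, 44, …] (period length 4).
Convergents:
  p_0/q_0 = 22/1
  p_1/q_1 = 23/1
  p_2/q_2 = 505/22
  p_3/q_3 = 528/23
  p_4/q_4 = 23737/1034
  p_5/q_5 = 24265/1057
q_4 = 1034 ≤ 1047 < 1057 = q_5, so the answer is 23737/1034.

23737/1034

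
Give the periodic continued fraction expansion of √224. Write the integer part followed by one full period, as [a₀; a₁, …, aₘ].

a₀ = ⌊√224⌋ = 14.
With m₀=0, d₀=1 and mₖ₊₁ = dₖaₖ − mₖ, dₖ₊₁ = (n − mₖ₊₁²)/dₖ, aₖ₊₁ = ⌊(a₀+mₖ₊₁)/dₖ₊₁⌋:
  k=1: m=14, d=28, a=1
  k=2: m=14, d=1, a=28
d=1 and a=2a₀=28 at k=2, so the next step gives (m, d) = (14, 28) again — its k=1 value — and the period has length 2.

[14; 1, 28]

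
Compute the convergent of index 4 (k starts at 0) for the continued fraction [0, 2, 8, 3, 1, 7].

33/70

Using pₖ = aₖpₖ₋₁ + pₖ₋₂, qₖ = aₖqₖ₋₁ + qₖ₋₂ (with p₋₁=1, p₋₂=0, q₋₁=0, q₋₂=1):
  k=0: a=0, p=0, q=1
  k=1: a=2, p=1, q=2
  k=2: a=8, p=8, q=17
  k=3: a=3, p=25, q=53
  k=4: a=1, p=33, q=70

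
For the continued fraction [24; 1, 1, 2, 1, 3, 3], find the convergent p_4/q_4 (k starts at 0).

172/7

Using pₖ = aₖpₖ₋₁ + pₖ₋₂, qₖ = aₖqₖ₋₁ + qₖ₋₂ (with p₋₁=1, p₋₂=0, q₋₁=0, q₋₂=1):
  k=0: a=24, p=24, q=1
  k=1: a=1, p=25, q=1
  k=2: a=1, p=49, q=2
  k=3: a=2, p=123, q=5
  k=4: a=1, p=172, q=7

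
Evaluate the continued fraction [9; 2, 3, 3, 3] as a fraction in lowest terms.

717/76

Fold from the inside: start with 3/1.
  3 + 1/3 = 10/3
  3 + 3/10 = 33/10
  2 + 10/33 = 76/33
  9 + 33/76 = 717/76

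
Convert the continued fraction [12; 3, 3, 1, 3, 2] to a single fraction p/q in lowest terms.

1366/111

Using pₖ = aₖpₖ₋₁ + pₖ₋₂ and qₖ = aₖqₖ₋₁ + qₖ₋₂:
  k=0: a=12, p=12, q=1
  k=1: a=3, p=37, q=3
  k=2: a=3, p=123, q=10
  k=3: a=1, p=160, q=13
  k=4: a=3, p=603, q=49
  k=5: a=2, p=1366, q=111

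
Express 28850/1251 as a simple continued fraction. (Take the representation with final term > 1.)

[23; 16, 4, 19]

28850 = 23·1251 + 77
1251 = 16·77 + 19
77 = 4·19 + 1
19 = 19·1 + 0  (stop)
So 28850/1251 = [23; 16, 4, 19].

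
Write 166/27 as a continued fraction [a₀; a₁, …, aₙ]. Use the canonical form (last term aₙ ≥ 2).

[6; 6, 1, 3]

166 = 6*27 + 4
27 = 6*4 + 3
4 = 1*3 + 1
3 = 3*1 + 0  (stop)
So 166/27 = [6; 6, 1, 3].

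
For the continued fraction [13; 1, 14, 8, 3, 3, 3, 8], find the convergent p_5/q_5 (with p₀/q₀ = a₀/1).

Using pₖ = aₖpₖ₋₁ + pₖ₋₂, qₖ = aₖqₖ₋₁ + qₖ₋₂ (with p₋₁=1, p₋₂=0, q₋₁=0, q₋₂=1):
  k=0: a=13, p=13, q=1
  k=1: a=1, p=14, q=1
  k=2: a=14, p=209, q=15
  k=3: a=8, p=1686, q=121
  k=4: a=3, p=5267, q=378
  k=5: a=3, p=17487, q=1255

17487/1255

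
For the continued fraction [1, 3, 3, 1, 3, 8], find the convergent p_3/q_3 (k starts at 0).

Using pₖ = aₖpₖ₋₁ + pₖ₋₂, qₖ = aₖqₖ₋₁ + qₖ₋₂ (with p₋₁=1, p₋₂=0, q₋₁=0, q₋₂=1):
  k=0: a=1, p=1, q=1
  k=1: a=3, p=4, q=3
  k=2: a=3, p=13, q=10
  k=3: a=1, p=17, q=13

17/13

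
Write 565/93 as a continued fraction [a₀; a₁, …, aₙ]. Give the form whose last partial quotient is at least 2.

565 = 6·93 + 7
93 = 13·7 + 2
7 = 3·2 + 1
2 = 2·1 + 0  (stop)
So 565/93 = [6; 13, 3, 2].

[6; 13, 3, 2]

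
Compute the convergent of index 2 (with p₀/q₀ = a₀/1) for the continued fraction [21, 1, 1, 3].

Using pₖ = aₖpₖ₋₁ + pₖ₋₂, qₖ = aₖqₖ₋₁ + qₖ₋₂ (with p₋₁=1, p₋₂=0, q₋₁=0, q₋₂=1):
  k=0: a=21, p=21, q=1
  k=1: a=1, p=22, q=1
  k=2: a=1, p=43, q=2

43/2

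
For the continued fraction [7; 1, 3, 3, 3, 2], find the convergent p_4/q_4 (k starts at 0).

Using pₖ = aₖpₖ₋₁ + pₖ₋₂, qₖ = aₖqₖ₋₁ + qₖ₋₂ (with p₋₁=1, p₋₂=0, q₋₁=0, q₋₂=1):
  k=0: a=7, p=7, q=1
  k=1: a=1, p=8, q=1
  k=2: a=3, p=31, q=4
  k=3: a=3, p=101, q=13
  k=4: a=3, p=334, q=43

334/43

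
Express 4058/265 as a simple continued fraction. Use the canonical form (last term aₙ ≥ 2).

4058 = 15*265 + 83
265 = 3*83 + 16
83 = 5*16 + 3
16 = 5*3 + 1
3 = 3*1 + 0  (stop)
So 4058/265 = [15; 3, 5, 5, 3].

[15; 3, 5, 5, 3]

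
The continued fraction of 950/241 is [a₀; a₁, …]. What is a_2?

950 = 3·241 + 227   →  a_0 = 3
241 = 1·227 + 14   →  a_1 = 1
227 = 16·14 + 3   →  a_2 = 16

16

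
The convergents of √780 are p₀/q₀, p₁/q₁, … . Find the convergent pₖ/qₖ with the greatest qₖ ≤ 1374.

√780 = [27; 1, 12, 1, 54, …] (period length 4).
Convergents:
  p_0/q_0 = 27/1
  p_1/q_1 = 28/1
  p_2/q_2 = 363/13
  p_3/q_3 = 391/14
  p_4/q_4 = 21477/769
  p_5/q_5 = 21868/783
  p_6/q_6 = 283893/10165
q_5 = 783 ≤ 1374 < 10165 = q_6, so the answer is 21868/783.

21868/783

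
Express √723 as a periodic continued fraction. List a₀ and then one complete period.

[26; 1, 7, 1, 52]

a₀ = ⌊√723⌋ = 26.
With m₀=0, d₀=1 and mₖ₊₁ = dₖaₖ − mₖ, dₖ₊₁ = (n − mₖ₊₁²)/dₖ, aₖ₊₁ = ⌊(a₀+mₖ₊₁)/dₖ₊₁⌋:
  k=1: m=26, d=47, a=1
  k=2: m=21, d=6, a=7
  k=3: m=21, d=47, a=1
  k=4: m=26, d=1, a=52
d=1 and a=2a₀=52 at k=4, so the next step gives (m, d) = (26, 47) again — its k=1 value — and the period has length 4.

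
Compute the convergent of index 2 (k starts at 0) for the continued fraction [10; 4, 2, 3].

Using pₖ = aₖpₖ₋₁ + pₖ₋₂, qₖ = aₖqₖ₋₁ + qₖ₋₂ (with p₋₁=1, p₋₂=0, q₋₁=0, q₋₂=1):
  k=0: a=10, p=10, q=1
  k=1: a=4, p=41, q=4
  k=2: a=2, p=92, q=9

92/9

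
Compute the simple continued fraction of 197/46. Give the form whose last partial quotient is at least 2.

[4; 3, 1, 1, 6]

197 = 4·46 + 13
46 = 3·13 + 7
13 = 1·7 + 6
7 = 1·6 + 1
6 = 6·1 + 0  (stop)
So 197/46 = [4; 3, 1, 1, 6].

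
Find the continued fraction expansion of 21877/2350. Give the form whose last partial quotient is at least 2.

[9; 3, 4, 3, 3, 5, 3]

21877 = 9*2350 + 727
2350 = 3*727 + 169
727 = 4*169 + 51
169 = 3*51 + 16
51 = 3*16 + 3
16 = 5*3 + 1
3 = 3*1 + 0  (stop)
So 21877/2350 = [9; 3, 4, 3, 3, 5, 3].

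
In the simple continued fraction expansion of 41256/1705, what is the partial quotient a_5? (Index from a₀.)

1

41256 = 24·1705 + 336   →  a_0 = 24
1705 = 5·336 + 25   →  a_1 = 5
336 = 13·25 + 11   →  a_2 = 13
25 = 2·11 + 3   →  a_3 = 2
11 = 3·3 + 2   →  a_4 = 3
3 = 1·2 + 1   →  a_5 = 1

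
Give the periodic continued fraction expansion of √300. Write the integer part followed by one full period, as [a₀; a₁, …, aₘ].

a₀ = ⌊√300⌋ = 17.

[17; 3, 8, 3, 34]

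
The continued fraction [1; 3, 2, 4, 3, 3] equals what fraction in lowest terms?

Fold from the inside: start with 3/1.
  3 + 1/3 = 10/3
  4 + 3/10 = 43/10
  2 + 10/43 = 96/43
  3 + 43/96 = 331/96
  1 + 96/331 = 427/331

427/331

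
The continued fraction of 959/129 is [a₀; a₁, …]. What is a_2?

3

959 = 7·129 + 56   →  a_0 = 7
129 = 2·56 + 17   →  a_1 = 2
56 = 3·17 + 5   →  a_2 = 3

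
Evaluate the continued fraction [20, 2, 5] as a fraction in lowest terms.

225/11

Fold from the inside: start with 5/1.
  2 + 1/5 = 11/5
  20 + 5/11 = 225/11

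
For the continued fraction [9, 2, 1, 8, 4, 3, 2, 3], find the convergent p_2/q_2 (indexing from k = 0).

Using pₖ = aₖpₖ₋₁ + pₖ₋₂, qₖ = aₖqₖ₋₁ + qₖ₋₂ (with p₋₁=1, p₋₂=0, q₋₁=0, q₋₂=1):
  k=0: a=9, p=9, q=1
  k=1: a=2, p=19, q=2
  k=2: a=1, p=28, q=3

28/3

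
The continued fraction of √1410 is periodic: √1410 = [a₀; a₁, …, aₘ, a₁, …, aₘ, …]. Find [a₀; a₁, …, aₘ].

[37; 1, 1, 4, 1, 1, 74]

a₀ = ⌊√1410⌋ = 37.
With m₀=0, d₀=1 and mₖ₊₁ = dₖaₖ − mₖ, dₖ₊₁ = (n − mₖ₊₁²)/dₖ, aₖ₊₁ = ⌊(a₀+mₖ₊₁)/dₖ₊₁⌋:
  k=1: m=37, d=41, a=1
  k=2: m=4, d=34, a=1
  k=3: m=30, d=15, a=4
  k=4: m=30, d=34, a=1
  k=5: m=4, d=41, a=1
  k=6: m=37, d=1, a=74
d=1 and a=2a₀=74 at k=6, so the next step gives (m, d) = (37, 41) again — its k=1 value — and the period has length 6.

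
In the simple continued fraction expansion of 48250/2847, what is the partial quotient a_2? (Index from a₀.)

48250 = 16·2847 + 2698   →  a_0 = 16
2847 = 1·2698 + 149   →  a_1 = 1
2698 = 18·149 + 16   →  a_2 = 18

18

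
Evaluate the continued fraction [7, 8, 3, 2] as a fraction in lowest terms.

Fold from the inside: start with 2/1.
  3 + 1/2 = 7/2
  8 + 2/7 = 58/7
  7 + 7/58 = 413/58

413/58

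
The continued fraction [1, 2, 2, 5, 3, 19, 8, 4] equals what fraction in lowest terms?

77605/55157

Fold from the inside: start with 4/1.
  8 + 1/4 = 33/4
  19 + 4/33 = 631/33
  3 + 33/631 = 1926/631
  5 + 631/1926 = 10261/1926
  2 + 1926/10261 = 22448/10261
  2 + 10261/22448 = 55157/22448
  1 + 22448/55157 = 77605/55157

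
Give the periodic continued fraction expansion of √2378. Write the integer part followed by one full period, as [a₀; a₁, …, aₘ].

[48; 1, 3, 3, 1, 96]

a₀ = ⌊√2378⌋ = 48.
With m₀=0, d₀=1 and mₖ₊₁ = dₖaₖ − mₖ, dₖ₊₁ = (n − mₖ₊₁²)/dₖ, aₖ₊₁ = ⌊(a₀+mₖ₊₁)/dₖ₊₁⌋:
  k=1: m=48, d=74, a=1
  k=2: m=26, d=23, a=3
  k=3: m=43, d=23, a=3
  k=4: m=26, d=74, a=1
  k=5: m=48, d=1, a=96
d=1 and a=2a₀=96 at k=5, so the next step gives (m, d) = (48, 74) again — its k=1 value — and the period has length 5.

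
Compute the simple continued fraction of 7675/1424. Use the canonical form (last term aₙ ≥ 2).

[5; 2, 1, 1, 3, 3, 3, 7]

7675 = 5*1424 + 555
1424 = 2*555 + 314
555 = 1*314 + 241
314 = 1*241 + 73
241 = 3*73 + 22
73 = 3*22 + 7
22 = 3*7 + 1
7 = 7*1 + 0  (stop)
So 7675/1424 = [5; 2, 1, 1, 3, 3, 3, 7].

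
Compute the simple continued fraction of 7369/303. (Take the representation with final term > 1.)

7369 = 24×303 + 97
303 = 3×97 + 12
97 = 8×12 + 1
12 = 12×1 + 0  (stop)
So 7369/303 = [24; 3, 8, 12].

[24; 3, 8, 12]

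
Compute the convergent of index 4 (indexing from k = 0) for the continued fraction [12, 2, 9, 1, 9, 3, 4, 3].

Using pₖ = aₖpₖ₋₁ + pₖ₋₂, qₖ = aₖqₖ₋₁ + qₖ₋₂ (with p₋₁=1, p₋₂=0, q₋₁=0, q₋₂=1):
  k=0: a=12, p=12, q=1
  k=1: a=2, p=25, q=2
  k=2: a=9, p=237, q=19
  k=3: a=1, p=262, q=21
  k=4: a=9, p=2595, q=208

2595/208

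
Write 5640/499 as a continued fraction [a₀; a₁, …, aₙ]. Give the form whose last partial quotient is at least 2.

5640 = 11*499 + 151
499 = 3*151 + 46
151 = 3*46 + 13
46 = 3*13 + 7
13 = 1*7 + 6
7 = 1*6 + 1
6 = 6*1 + 0  (stop)
So 5640/499 = [11; 3, 3, 3, 1, 1, 6].

[11; 3, 3, 3, 1, 1, 6]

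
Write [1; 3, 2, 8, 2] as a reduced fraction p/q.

161/125

Using pₖ = aₖpₖ₋₁ + pₖ₋₂ and qₖ = aₖqₖ₋₁ + qₖ₋₂:
  k=0: a=1, p=1, q=1
  k=1: a=3, p=4, q=3
  k=2: a=2, p=9, q=7
  k=3: a=8, p=76, q=59
  k=4: a=2, p=161, q=125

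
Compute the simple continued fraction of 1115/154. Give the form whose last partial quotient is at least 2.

[7; 4, 6, 6]

1115 = 7*154 + 37
154 = 4*37 + 6
37 = 6*6 + 1
6 = 6*1 + 0  (stop)
So 1115/154 = [7; 4, 6, 6].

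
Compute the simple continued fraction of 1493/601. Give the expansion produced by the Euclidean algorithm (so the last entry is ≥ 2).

1493 = 2*601 + 291
601 = 2*291 + 19
291 = 15*19 + 6
19 = 3*6 + 1
6 = 6*1 + 0  (stop)
So 1493/601 = [2; 2, 15, 3, 6].

[2; 2, 15, 3, 6]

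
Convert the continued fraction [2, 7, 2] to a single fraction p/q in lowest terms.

32/15

Fold from the inside: start with 2/1.
  7 + 1/2 = 15/2
  2 + 2/15 = 32/15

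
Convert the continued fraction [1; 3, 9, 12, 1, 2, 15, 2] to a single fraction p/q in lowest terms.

44928/33997

Fold from the inside: start with 2/1.
  15 + 1/2 = 31/2
  2 + 2/31 = 64/31
  1 + 31/64 = 95/64
  12 + 64/95 = 1204/95
  9 + 95/1204 = 10931/1204
  3 + 1204/10931 = 33997/10931
  1 + 10931/33997 = 44928/33997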